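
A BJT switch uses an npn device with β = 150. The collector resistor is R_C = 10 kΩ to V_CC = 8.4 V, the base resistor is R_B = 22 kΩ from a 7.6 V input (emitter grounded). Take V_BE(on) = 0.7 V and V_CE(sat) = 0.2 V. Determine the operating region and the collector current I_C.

Assume active: I_B = (7.6 − 0.7)/22 = 0.314 mA, giving I_C = β·I_B = 47 mA.
But then V_CE = 8.4 − 47×10 = -462 V < V_CE(sat) = 0.2 V — impossible in the active region.
So the transistor is saturated. With V_CE = 0.2 V, I_C = (V_CC − 0.2)/R_C = 8.2/10 = 0.82 mA.
Check: β·I_B = 47 mA > I_C = 0.82 mA, confirming saturation.

saturation; I_C ≈ 0.82 mA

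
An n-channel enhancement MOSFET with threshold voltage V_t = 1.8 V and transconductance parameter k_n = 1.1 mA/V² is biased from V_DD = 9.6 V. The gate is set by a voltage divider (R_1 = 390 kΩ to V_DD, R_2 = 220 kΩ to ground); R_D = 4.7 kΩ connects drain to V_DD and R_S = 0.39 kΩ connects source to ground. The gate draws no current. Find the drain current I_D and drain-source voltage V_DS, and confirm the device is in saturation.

I_D ≈ 0.93 mA, V_DS ≈ 4.9 V

V_G = V_DD·R_2/(R_1+R_2) = 9.6×220/610 = 3.46 V.
Assume saturation: I_D = (k_n/2)(V_GS − V_t)² with V_GS = V_G − I_D·R_S = 3.46 − 0.39·I_D.
Substituting gives 0.0837·I_D² − 1.71·I_D + 1.52 = 0, with roots I_D = 0.929 or 19.5 mA.
The root I_D = 19.5 mA gives V_GS = -4.16 V ≤ V_t, so take I_D = 0.929 mA.
Then V_GS = 3.1 V and V_DS = V_DD − I_D(R_D+R_S) = 9.6 − 0.929×5.09 = 4.87 V.
Saturation requires V_DS ≥ V_GS − V_t = 1.3 V; 4.87 ≥ 1.3 ✓.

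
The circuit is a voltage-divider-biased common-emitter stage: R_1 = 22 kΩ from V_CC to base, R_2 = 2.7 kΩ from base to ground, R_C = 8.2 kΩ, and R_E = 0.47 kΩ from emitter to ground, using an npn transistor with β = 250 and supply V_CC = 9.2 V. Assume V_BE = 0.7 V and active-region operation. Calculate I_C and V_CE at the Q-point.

Thevenize the base divider: V_Th = V_CC·R_2/(R_1+R_2) = 9.2×2.7/24.7 = 1.01 V, R_Th = R_1‖R_2 = 2.4 kΩ.
Base-emitter loop: V_Th = I_B·R_Th + V_BE + (β+1)I_B·R_E, so I_B = (1.01 − 0.7) / (2.4 + 251×0.47) = 0.00254 mA.
I_C = β·I_B = 250×0.00254 = 0.635 mA, and I_E = (β+1)I_B = 0.637 mA.
V_CE = V_CC − I_C·R_C − I_E·R_E = 9.2 − 0.635×8.2 − 0.637×0.47 = 3.69 V.
V_CE = 3.69 V > 0.2 V confirms active-region operation.

I_C ≈ 0.63 mA, V_CE ≈ 3.7 V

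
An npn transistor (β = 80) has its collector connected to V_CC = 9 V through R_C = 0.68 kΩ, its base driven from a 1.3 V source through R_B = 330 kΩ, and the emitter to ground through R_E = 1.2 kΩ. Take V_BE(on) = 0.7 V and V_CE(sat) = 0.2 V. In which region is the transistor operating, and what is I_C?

Assume active. Base-emitter loop: I_B = (V_BB − V_BE)/(R_B + (β+1)R_E) = (1.3 − 0.7)/(330 + 81×1.2) = 0.0014 mA.
I_C = β·I_B = 80×0.0014 = 0.112 mA.
V_CE = V_CC − I_C·R_C − I_E·R_E = 9 − 0.112×0.68 − 0.114×1.2 = 8.79 V > V_CE(sat), so the active-region assumption holds.

active; I_C ≈ 0.11 mA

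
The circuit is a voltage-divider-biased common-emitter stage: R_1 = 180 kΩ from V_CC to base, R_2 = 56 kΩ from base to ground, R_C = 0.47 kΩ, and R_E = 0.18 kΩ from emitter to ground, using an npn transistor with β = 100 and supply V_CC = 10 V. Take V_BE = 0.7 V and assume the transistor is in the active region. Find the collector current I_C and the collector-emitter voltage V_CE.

Thevenize the base divider: V_Th = V_CC·R_2/(R_1+R_2) = 10×56/236 = 2.37 V, R_Th = R_1‖R_2 = 42.7 kΩ.
Base-emitter loop: V_Th = I_B·R_Th + V_BE + (β+1)I_B·R_E, so I_B = (2.37 − 0.7) / (42.7 + 101×0.18) = 0.0275 mA.
I_C = β·I_B = 100×0.0275 = 2.75 mA, and I_E = (β+1)I_B = 2.77 mA.
V_CE = V_CC − I_C·R_C − I_E·R_E = 10 − 2.75×0.47 − 2.77×0.18 = 8.21 V.
V_CE = 8.21 V > 0.2 V confirms active-region operation.

I_C ≈ 2.7 mA, V_CE ≈ 8.2 V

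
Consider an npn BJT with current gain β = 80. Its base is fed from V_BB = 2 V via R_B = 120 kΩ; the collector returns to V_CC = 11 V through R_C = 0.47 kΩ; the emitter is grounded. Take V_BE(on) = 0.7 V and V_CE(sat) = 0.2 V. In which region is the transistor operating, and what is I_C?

Assume active. Base-emitter loop: I_B = (V_BB − V_BE)/R_B = (2 − 0.7)/120 = 0.0108 mA.
I_C = β·I_B = 80×0.0108 = 0.867 mA.
V_CE = V_CC − I_C·R_C = 11 − 0.867×0.47 = 10.6 V > V_CE(sat), so the active-region assumption holds.

active; I_C ≈ 0.87 mA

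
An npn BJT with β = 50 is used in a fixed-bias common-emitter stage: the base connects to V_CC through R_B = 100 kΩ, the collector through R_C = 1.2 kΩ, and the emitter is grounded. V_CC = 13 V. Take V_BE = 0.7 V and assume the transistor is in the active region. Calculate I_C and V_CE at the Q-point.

I_C ≈ 6.2 mA, V_CE ≈ 5.6 V

Base loop: V_CC = I_B·R_B + V_BE, so I_B = (13 − 0.7)/100 kΩ = 0.123 mA.
In the active region I_C = β·I_B = 50 × 0.123 = 6.15 mA.
Collector loop: V_CE = V_CC − I_C·R_C = 13 − 6.15×1.2 = 5.62 V.
Since V_CE = 5.62 V > V_CE(sat) ≈ 0.2 V, the transistor is in the active region as assumed.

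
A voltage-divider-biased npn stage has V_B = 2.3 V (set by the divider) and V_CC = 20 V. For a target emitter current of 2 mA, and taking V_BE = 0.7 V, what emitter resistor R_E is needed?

V_E = V_B − V_BE = 2.3 − 0.7 = 1.6 V.
R_E = V_E / I_E = 1.6 / 2 = 0.8 kΩ.

R_E ≈ 0.8 kΩ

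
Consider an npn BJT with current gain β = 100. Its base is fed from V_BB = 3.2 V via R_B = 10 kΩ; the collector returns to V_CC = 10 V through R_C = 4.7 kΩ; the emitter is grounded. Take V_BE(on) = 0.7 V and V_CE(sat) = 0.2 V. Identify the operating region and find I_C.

Assume active: I_B = (3.2 − 0.7)/10 = 0.25 mA, giving I_C = β·I_B = 25 mA.
But then V_CE = 10 − 25×4.7 = -108 V < V_CE(sat) = 0.2 V — impossible in the active region.
So the transistor is saturated. With V_CE = 0.2 V, I_C = (V_CC − 0.2)/R_C = 9.8/4.7 = 2.09 mA.
Check: β·I_B = 25 mA > I_C = 2.09 mA, confirming saturation.

saturation; I_C ≈ 2.1 mA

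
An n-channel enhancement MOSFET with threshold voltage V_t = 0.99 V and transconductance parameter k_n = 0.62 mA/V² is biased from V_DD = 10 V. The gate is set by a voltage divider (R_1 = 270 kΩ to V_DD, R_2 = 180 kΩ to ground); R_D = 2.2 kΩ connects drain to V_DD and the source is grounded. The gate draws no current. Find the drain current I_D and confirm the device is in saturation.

I_D ≈ 2.8 mA

V_G = V_DD·R_2/(R_1+R_2) = 10×180/450 = 4 V. With the source grounded, V_GS = V_G = 4 V.
Assume saturation: I_D = (k_n/2)(V_GS − V_t)² = (0.62/2)×(4 − 0.99)² = 0.31×3.01² = 2.81 mA.
V_DS = V_DD − I_D·R_D = 10 − 2.81×2.2 = 3.82 V.
Saturation requires V_DS ≥ V_GS − V_t = 3.01 V; 3.82 ≥ 3.01 ✓.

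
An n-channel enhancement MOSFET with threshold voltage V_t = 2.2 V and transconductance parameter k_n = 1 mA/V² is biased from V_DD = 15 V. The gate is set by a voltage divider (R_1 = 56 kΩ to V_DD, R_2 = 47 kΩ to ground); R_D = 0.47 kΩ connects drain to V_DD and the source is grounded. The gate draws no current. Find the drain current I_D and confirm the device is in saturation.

I_D ≈ 11 mA

V_G = V_DD·R_2/(R_1+R_2) = 15×47/103 = 6.84 V. With the source grounded, V_GS = V_G = 6.84 V.
Assume saturation: I_D = (k_n/2)(V_GS − V_t)² = (1/2)×(6.84 − 2.2)² = 0.5×4.64² = 10.8 mA.
V_DS = V_DD − I_D·R_D = 15 − 10.8×0.47 = 9.93 V.
Saturation requires V_DS ≥ V_GS − V_t = 4.64 V; 9.93 ≥ 4.64 ✓.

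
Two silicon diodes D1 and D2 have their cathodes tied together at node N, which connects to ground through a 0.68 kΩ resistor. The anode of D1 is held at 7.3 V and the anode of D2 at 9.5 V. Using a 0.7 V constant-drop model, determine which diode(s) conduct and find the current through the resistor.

Assume both conduct. Then node N would need to be at both 7.3−0.7 = 6.6 V and 9.5−0.7 = 8.8 V, which is impossible.
Assume only D2 conducts: V_N = 9.5 − 0.7 = 8.8 V, so I_R = 8.8/0.68 = 12.9 mA.
Check D1: its anode-to-cathode voltage is 7.3 − 8.8 = -1.5 V < 0.7 V, so it is off. The assumption is consistent.

Only D2 conducts; I_R ≈ 13 mA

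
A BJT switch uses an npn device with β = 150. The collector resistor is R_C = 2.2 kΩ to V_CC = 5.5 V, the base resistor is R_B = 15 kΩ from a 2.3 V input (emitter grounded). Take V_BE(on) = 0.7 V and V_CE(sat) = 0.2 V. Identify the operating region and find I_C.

saturation; I_C ≈ 2.4 mA

Assume active: I_B = (2.3 − 0.7)/15 = 0.107 mA, giving I_C = β·I_B = 16 mA.
But then V_CE = 5.5 − 16×2.2 = -29.7 V < V_CE(sat) = 0.2 V — impossible in the active region.
So the transistor is saturated. With V_CE = 0.2 V, I_C = (V_CC − 0.2)/R_C = 5.3/2.2 = 2.41 mA.
Check: β·I_B = 16 mA > I_C = 2.41 mA, confirming saturation.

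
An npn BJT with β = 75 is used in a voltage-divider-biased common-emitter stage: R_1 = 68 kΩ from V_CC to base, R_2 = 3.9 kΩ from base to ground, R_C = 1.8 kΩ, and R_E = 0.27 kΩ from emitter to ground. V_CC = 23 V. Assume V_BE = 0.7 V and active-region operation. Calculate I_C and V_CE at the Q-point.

Thevenize the base divider: V_Th = V_CC·R_2/(R_1+R_2) = 23×3.9/71.9 = 1.25 V, R_Th = R_1‖R_2 = 3.69 kΩ.
Base-emitter loop: V_Th = I_B·R_Th + V_BE + (β+1)I_B·R_E, so I_B = (1.25 − 0.7) / (3.69 + 76×0.27) = 0.0226 mA.
I_C = β·I_B = 75×0.0226 = 1.7 mA, and I_E = (β+1)I_B = 1.72 mA.
V_CE = V_CC − I_C·R_C − I_E·R_E = 23 − 1.7×1.8 − 1.72×0.27 = 19.5 V.
V_CE = 19.5 V > 0.2 V confirms active-region operation.

I_C ≈ 1.7 mA, V_CE ≈ 19 V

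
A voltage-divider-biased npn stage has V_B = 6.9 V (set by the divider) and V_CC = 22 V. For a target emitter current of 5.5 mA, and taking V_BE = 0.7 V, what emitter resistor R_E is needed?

V_E = V_B − V_BE = 6.9 − 0.7 = 6.2 V.
R_E = V_E / I_E = 6.2 / 5.5 = 1.13 kΩ.

R_E ≈ 1.1 kΩ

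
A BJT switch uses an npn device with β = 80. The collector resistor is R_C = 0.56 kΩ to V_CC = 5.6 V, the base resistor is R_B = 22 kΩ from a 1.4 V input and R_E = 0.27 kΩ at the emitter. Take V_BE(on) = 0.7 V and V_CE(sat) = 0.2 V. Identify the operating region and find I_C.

Assume active. Base-emitter loop: I_B = (V_BB − V_BE)/(R_B + (β+1)R_E) = (1.4 − 0.7)/(22 + 81×0.27) = 0.016 mA.
I_C = β·I_B = 80×0.016 = 1.28 mA.
V_CE = V_CC − I_C·R_C − I_E·R_E = 5.6 − 1.28×0.56 − 1.29×0.27 = 4.54 V > V_CE(sat), so the active-region assumption holds.

active; I_C ≈ 1.3 mA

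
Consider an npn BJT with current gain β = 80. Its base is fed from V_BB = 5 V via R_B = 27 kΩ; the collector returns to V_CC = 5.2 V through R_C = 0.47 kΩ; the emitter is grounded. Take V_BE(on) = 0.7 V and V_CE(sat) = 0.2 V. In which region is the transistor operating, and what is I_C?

Assume active: I_B = (5 − 0.7)/27 = 0.159 mA, giving I_C = β·I_B = 12.7 mA.
But then V_CE = 5.2 − 12.7×0.47 = -0.788 V < V_CE(sat) = 0.2 V — impossible in the active region.
So the transistor is saturated. With V_CE = 0.2 V, I_C = (V_CC − 0.2)/R_C = 5/0.47 = 10.6 mA.
Check: β·I_B = 12.7 mA > I_C = 10.6 mA, confirming saturation.

saturation; I_C ≈ 11 mA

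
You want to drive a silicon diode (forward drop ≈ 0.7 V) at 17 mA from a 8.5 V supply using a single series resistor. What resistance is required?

The resistor drops V_S − V_D = 8.5 − 0.7 = 7.8 V at 17 mA.
R = 7.8 V / 17 mA = 0.459 kΩ.

R ≈ 0.46 kΩ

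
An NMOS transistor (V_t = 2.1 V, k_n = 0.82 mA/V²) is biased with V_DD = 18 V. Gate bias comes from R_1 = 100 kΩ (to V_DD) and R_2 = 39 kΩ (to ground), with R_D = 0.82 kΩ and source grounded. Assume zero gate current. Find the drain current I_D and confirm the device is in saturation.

V_G = V_DD·R_2/(R_1+R_2) = 18×39/139 = 5.05 V. With the source grounded, V_GS = V_G = 5.05 V.
Assume saturation: I_D = (k_n/2)(V_GS − V_t)² = (0.82/2)×(5.05 − 2.1)² = 0.41×2.95² = 3.57 mA.
V_DS = V_DD − I_D·R_D = 18 − 3.57×0.82 = 15.1 V.
Saturation requires V_DS ≥ V_GS − V_t = 2.95 V; 15.1 ≥ 2.95 ✓.

I_D ≈ 3.6 mA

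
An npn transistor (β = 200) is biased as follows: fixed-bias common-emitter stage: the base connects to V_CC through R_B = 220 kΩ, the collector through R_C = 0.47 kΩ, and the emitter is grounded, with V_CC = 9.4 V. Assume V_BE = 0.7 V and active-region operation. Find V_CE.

V_CE ≈ 5.7 V

Base loop: V_CC = I_B·R_B + V_BE, so I_B = (9.4 − 0.7)/220 kΩ = 0.0395 mA.
In the active region I_C = β·I_B = 200 × 0.0395 = 7.91 mA.
Collector loop: V_CE = V_CC − I_C·R_C = 9.4 − 7.91×0.47 = 5.68 V.
Since V_CE = 5.68 V > V_CE(sat) ≈ 0.2 V, the transistor is in the active region as assumed.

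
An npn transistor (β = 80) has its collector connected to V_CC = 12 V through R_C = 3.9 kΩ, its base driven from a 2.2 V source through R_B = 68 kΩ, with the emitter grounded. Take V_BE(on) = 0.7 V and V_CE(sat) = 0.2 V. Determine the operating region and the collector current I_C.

Assume active. Base-emitter loop: I_B = (V_BB − V_BE)/R_B = (2.2 − 0.7)/68 = 0.0221 mA.
I_C = β·I_B = 80×0.0221 = 1.76 mA.
V_CE = V_CC − I_C·R_C = 12 − 1.76×3.9 = 5.12 V > V_CE(sat), so the active-region assumption holds.

active; I_C ≈ 1.8 mA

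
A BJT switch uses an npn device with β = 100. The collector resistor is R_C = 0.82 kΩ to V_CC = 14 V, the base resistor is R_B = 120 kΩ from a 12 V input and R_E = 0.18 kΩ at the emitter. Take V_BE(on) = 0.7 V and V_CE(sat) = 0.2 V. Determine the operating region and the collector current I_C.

active; I_C ≈ 8.2 mA

Assume active. Base-emitter loop: I_B = (V_BB − V_BE)/(R_B + (β+1)R_E) = (12 − 0.7)/(120 + 101×0.18) = 0.0818 mA.
I_C = β·I_B = 100×0.0818 = 8.18 mA.
V_CE = V_CC − I_C·R_C − I_E·R_E = 14 − 8.18×0.82 − 8.26×0.18 = 5.81 V > V_CE(sat), so the active-region assumption holds.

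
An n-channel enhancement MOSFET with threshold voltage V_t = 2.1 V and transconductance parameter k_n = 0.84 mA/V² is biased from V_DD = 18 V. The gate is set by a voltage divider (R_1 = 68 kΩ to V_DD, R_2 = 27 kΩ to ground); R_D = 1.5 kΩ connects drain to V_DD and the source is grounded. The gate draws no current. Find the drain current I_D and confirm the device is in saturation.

V_G = V_DD·R_2/(R_1+R_2) = 18×27/95 = 5.12 V. With the source grounded, V_GS = V_G = 5.12 V.
Assume saturation: I_D = (k_n/2)(V_GS − V_t)² = (0.84/2)×(5.12 − 2.1)² = 0.42×3.02² = 3.82 mA.
V_DS = V_DD − I_D·R_D = 18 − 3.82×1.5 = 12.3 V.
Saturation requires V_DS ≥ V_GS − V_t = 3.02 V; 12.3 ≥ 3.02 ✓.

I_D ≈ 3.8 mA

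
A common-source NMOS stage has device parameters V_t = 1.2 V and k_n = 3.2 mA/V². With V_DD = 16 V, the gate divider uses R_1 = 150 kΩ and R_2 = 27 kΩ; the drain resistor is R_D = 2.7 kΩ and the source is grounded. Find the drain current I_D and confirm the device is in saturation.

I_D ≈ 2.5 mA

V_G = V_DD·R_2/(R_1+R_2) = 16×27/177 = 2.44 V. With the source grounded, V_GS = V_G = 2.44 V.
Assume saturation: I_D = (k_n/2)(V_GS − V_t)² = (3.2/2)×(2.44 − 1.2)² = 1.6×1.24² = 2.46 mA.
V_DS = V_DD − I_D·R_D = 16 − 2.46×2.7 = 9.35 V.
Saturation requires V_DS ≥ V_GS − V_t = 1.24 V; 9.35 ≥ 1.24 ✓.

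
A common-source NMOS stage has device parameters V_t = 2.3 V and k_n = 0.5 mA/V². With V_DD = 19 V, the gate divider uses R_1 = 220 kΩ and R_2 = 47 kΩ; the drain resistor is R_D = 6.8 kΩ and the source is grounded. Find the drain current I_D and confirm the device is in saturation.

I_D ≈ 0.27 mA

V_G = V_DD·R_2/(R_1+R_2) = 19×47/267 = 3.34 V. With the source grounded, V_GS = V_G = 3.34 V.
Assume saturation: I_D = (k_n/2)(V_GS − V_t)² = (0.5/2)×(3.34 − 2.3)² = 0.25×1.04² = 0.273 mA.
V_DS = V_DD − I_D·R_D = 19 − 0.273×6.8 = 17.1 V.
Saturation requires V_DS ≥ V_GS − V_t = 1.04 V; 17.1 ≥ 1.04 ✓.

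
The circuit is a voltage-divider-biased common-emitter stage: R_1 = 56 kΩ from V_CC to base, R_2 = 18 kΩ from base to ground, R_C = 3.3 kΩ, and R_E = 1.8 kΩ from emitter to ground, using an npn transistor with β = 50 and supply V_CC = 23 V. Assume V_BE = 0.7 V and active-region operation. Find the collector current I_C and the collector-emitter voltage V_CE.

Thevenize the base divider: V_Th = V_CC·R_2/(R_1+R_2) = 23×18/74 = 5.59 V, R_Th = R_1‖R_2 = 13.6 kΩ.
Base-emitter loop: V_Th = I_B·R_Th + V_BE + (β+1)I_B·R_E, so I_B = (5.59 − 0.7) / (13.6 + 51×1.8) = 0.0464 mA.
I_C = β·I_B = 50×0.0464 = 2.32 mA, and I_E = (β+1)I_B = 2.37 mA.
V_CE = V_CC − I_C·R_C − I_E·R_E = 23 − 2.32×3.3 − 2.37×1.8 = 11.1 V.
V_CE = 11.1 V > 0.2 V confirms active-region operation.

I_C ≈ 2.3 mA, V_CE ≈ 11 V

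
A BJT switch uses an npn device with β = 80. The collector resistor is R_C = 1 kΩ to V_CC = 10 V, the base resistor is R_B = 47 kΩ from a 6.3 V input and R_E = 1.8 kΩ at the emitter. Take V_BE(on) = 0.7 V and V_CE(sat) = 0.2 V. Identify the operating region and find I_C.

Assume active. Base-emitter loop: I_B = (V_BB − V_BE)/(R_B + (β+1)R_E) = (6.3 − 0.7)/(47 + 81×1.8) = 0.029 mA.
I_C = β·I_B = 80×0.029 = 2.32 mA.
V_CE = V_CC − I_C·R_C − I_E·R_E = 10 − 2.32×1 − 2.35×1.8 = 3.44 V > V_CE(sat), so the active-region assumption holds.

active; I_C ≈ 2.3 mA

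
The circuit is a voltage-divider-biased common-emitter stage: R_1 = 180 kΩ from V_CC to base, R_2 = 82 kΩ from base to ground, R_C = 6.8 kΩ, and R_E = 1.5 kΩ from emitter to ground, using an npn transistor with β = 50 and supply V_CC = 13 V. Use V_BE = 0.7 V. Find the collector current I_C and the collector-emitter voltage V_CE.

Thevenize the base divider: V_Th = V_CC·R_2/(R_1+R_2) = 13×82/262 = 4.07 V, R_Th = R_1‖R_2 = 56.3 kΩ.
Base-emitter loop: V_Th = I_B·R_Th + V_BE + (β+1)I_B·R_E, so I_B = (4.07 − 0.7) / (56.3 + 51×1.5) = 0.0254 mA.
I_C = β·I_B = 50×0.0254 = 1.27 mA, and I_E = (β+1)I_B = 1.29 mA.
V_CE = V_CC − I_C·R_C − I_E·R_E = 13 − 1.27×6.8 − 1.29×1.5 = 2.44 V.
V_CE = 2.44 V > 0.2 V confirms active-region operation.

I_C ≈ 1.3 mA, V_CE ≈ 2.4 V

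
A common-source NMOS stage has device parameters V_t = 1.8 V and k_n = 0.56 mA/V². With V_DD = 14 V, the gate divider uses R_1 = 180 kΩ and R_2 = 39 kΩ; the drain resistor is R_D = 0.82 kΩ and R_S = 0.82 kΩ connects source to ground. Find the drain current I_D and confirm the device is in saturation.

I_D ≈ 0.1 mA

V_G = V_DD·R_2/(R_1+R_2) = 14×39/219 = 2.49 V.
Assume saturation: I_D = (k_n/2)(V_GS − V_t)² with V_GS = V_G − I_D·R_S = 2.49 − 0.82·I_D.
Substituting gives 0.188·I_D² − 1.32·I_D + 0.135 = 0, with roots I_D = 0.104 or 6.9 mA.
The root I_D = 6.9 mA gives V_GS = -3.16 V ≤ V_t, so take I_D = 0.104 mA.
Then V_GS = 2.41 V and V_DS = V_DD − I_D(R_D+R_S) = 14 − 0.104×1.64 = 13.8 V.
Saturation requires V_DS ≥ V_GS − V_t = 0.608 V; 13.8 ≥ 0.608 ✓.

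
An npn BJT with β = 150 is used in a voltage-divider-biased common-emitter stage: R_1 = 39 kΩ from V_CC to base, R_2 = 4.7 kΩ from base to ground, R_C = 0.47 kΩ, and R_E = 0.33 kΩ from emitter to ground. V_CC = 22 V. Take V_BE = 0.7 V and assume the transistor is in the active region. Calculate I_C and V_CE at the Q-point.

I_C ≈ 4.6 mA, V_CE ≈ 18 V

Thevenize the base divider: V_Th = V_CC·R_2/(R_1+R_2) = 22×4.7/43.7 = 2.37 V, R_Th = R_1‖R_2 = 4.19 kΩ.
Base-emitter loop: V_Th = I_B·R_Th + V_BE + (β+1)I_B·R_E, so I_B = (2.37 − 0.7) / (4.19 + 151×0.33) = 0.0308 mA.
I_C = β·I_B = 150×0.0308 = 4.63 mA, and I_E = (β+1)I_B = 4.66 mA.
V_CE = V_CC − I_C·R_C − I_E·R_E = 22 − 4.63×0.47 − 4.66×0.33 = 18.3 V.
V_CE = 18.3 V > 0.2 V confirms active-region operation.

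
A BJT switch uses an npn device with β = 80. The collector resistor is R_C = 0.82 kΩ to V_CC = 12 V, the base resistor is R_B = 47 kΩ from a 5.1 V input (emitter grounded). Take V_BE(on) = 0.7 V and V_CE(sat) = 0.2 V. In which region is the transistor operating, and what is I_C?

Assume active. Base-emitter loop: I_B = (V_BB − V_BE)/R_B = (5.1 − 0.7)/47 = 0.0936 mA.
I_C = β·I_B = 80×0.0936 = 7.49 mA.
V_CE = V_CC − I_C·R_C = 12 − 7.49×0.82 = 5.86 V > V_CE(sat), so the active-region assumption holds.

active; I_C ≈ 7.5 mA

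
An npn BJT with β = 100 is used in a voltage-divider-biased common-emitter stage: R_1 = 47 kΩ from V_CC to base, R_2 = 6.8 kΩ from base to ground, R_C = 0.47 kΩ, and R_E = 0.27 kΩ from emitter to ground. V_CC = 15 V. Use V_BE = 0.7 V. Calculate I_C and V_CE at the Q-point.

Thevenize the base divider: V_Th = V_CC·R_2/(R_1+R_2) = 15×6.8/53.8 = 1.9 V, R_Th = R_1‖R_2 = 5.94 kΩ.
Base-emitter loop: V_Th = I_B·R_Th + V_BE + (β+1)I_B·R_E, so I_B = (1.9 − 0.7) / (5.94 + 101×0.27) = 0.036 mA.
I_C = β·I_B = 100×0.036 = 3.6 mA, and I_E = (β+1)I_B = 3.64 mA.
V_CE = V_CC − I_C·R_C − I_E·R_E = 15 − 3.6×0.47 − 3.64×0.27 = 12.3 V.
V_CE = 12.3 V > 0.2 V confirms active-region operation.

I_C ≈ 3.6 mA, V_CE ≈ 12 V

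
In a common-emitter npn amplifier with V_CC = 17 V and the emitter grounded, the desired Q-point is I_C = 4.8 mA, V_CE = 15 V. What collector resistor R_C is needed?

R_C ≈ 0.42 kΩ

Collector loop: V_CC = I_C·R_C + V_CE.
R_C = (V_CC − V_CE)/I_C = (17 − 15)/4.8 = 0.417 kΩ.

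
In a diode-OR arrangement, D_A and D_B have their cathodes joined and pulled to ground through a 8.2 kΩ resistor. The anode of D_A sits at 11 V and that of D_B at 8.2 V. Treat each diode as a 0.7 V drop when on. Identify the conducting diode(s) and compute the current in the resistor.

Only D_A conducts; I_R ≈ 1.3 mA

Assume both conduct. Then node N would need to be at both 11−0.7 = 10.3 V and 8.2−0.7 = 7.5 V, which is impossible.
Assume only D_A conducts: V_N = 11 − 0.7 = 10.3 V, so I_R = 10.3/8.2 = 1.26 mA.
Check D_B: its anode-to-cathode voltage is 8.2 − 10.3 = -2.1 V < 0.7 V, so it is off. The assumption is consistent.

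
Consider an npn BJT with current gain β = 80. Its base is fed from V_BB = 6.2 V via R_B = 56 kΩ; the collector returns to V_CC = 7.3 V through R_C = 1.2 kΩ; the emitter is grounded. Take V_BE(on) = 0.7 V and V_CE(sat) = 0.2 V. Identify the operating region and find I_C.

Assume active: I_B = (6.2 − 0.7)/56 = 0.0982 mA, giving I_C = β·I_B = 7.86 mA.
But then V_CE = 7.3 − 7.86×1.2 = -2.13 V < V_CE(sat) = 0.2 V — impossible in the active region.
So the transistor is saturated. With V_CE = 0.2 V, I_C = (V_CC − 0.2)/R_C = 7.1/1.2 = 5.92 mA.
Check: β·I_B = 7.86 mA > I_C = 5.92 mA, confirming saturation.

saturation; I_C ≈ 5.9 mA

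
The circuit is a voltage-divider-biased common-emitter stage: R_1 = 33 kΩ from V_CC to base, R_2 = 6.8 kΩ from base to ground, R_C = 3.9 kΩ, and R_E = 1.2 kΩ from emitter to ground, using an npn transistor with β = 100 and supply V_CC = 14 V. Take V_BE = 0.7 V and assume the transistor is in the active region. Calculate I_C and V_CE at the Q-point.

Thevenize the base divider: V_Th = V_CC·R_2/(R_1+R_2) = 14×6.8/39.8 = 2.39 V, R_Th = R_1‖R_2 = 5.64 kΩ.
Base-emitter loop: V_Th = I_B·R_Th + V_BE + (β+1)I_B·R_E, so I_B = (2.39 − 0.7) / (5.64 + 101×1.2) = 0.0133 mA.
I_C = β·I_B = 100×0.0133 = 1.33 mA, and I_E = (β+1)I_B = 1.35 mA.
V_CE = V_CC − I_C·R_C − I_E·R_E = 14 − 1.33×3.9 − 1.35×1.2 = 7.18 V.
V_CE = 7.18 V > 0.2 V confirms active-region operation.

I_C ≈ 1.3 mA, V_CE ≈ 7.2 V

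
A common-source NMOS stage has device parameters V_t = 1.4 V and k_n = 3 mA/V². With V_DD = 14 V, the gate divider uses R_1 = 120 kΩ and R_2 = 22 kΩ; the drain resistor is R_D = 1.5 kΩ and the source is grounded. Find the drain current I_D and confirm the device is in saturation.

I_D ≈ 0.89 mA

V_G = V_DD·R_2/(R_1+R_2) = 14×22/142 = 2.17 V. With the source grounded, V_GS = V_G = 2.17 V.
Assume saturation: I_D = (k_n/2)(V_GS − V_t)² = (3/2)×(2.17 − 1.4)² = 1.5×0.769² = 0.887 mA.
V_DS = V_DD − I_D·R_D = 14 − 0.887×1.5 = 12.7 V.
Saturation requires V_DS ≥ V_GS − V_t = 0.769 V; 12.7 ≥ 0.769 ✓.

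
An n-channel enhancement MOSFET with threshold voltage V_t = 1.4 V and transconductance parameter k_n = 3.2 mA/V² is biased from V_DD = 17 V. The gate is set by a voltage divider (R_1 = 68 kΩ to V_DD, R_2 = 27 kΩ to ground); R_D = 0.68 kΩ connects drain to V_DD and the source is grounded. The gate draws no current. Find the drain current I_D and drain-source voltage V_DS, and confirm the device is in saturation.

I_D ≈ 19 mA, V_DS ≈ 4.2 V

V_G = V_DD·R_2/(R_1+R_2) = 17×27/95 = 4.83 V. With the source grounded, V_GS = V_G = 4.83 V.
Assume saturation: I_D = (k_n/2)(V_GS − V_t)² = (3.2/2)×(4.83 − 1.4)² = 1.6×3.43² = 18.8 mA.
V_DS = V_DD − I_D·R_D = 17 − 18.8×0.68 = 4.19 V.
Saturation requires V_DS ≥ V_GS − V_t = 3.43 V; 4.19 ≥ 3.43 ✓.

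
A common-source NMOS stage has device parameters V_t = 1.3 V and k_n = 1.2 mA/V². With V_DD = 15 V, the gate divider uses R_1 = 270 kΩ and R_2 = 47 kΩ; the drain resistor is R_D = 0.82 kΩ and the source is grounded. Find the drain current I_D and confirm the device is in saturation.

V_G = V_DD·R_2/(R_1+R_2) = 15×47/317 = 2.22 V. With the source grounded, V_GS = V_G = 2.22 V.
Assume saturation: I_D = (k_n/2)(V_GS − V_t)² = (1.2/2)×(2.22 − 1.3)² = 0.6×0.924² = 0.512 mA.
V_DS = V_DD − I_D·R_D = 15 − 0.512×0.82 = 14.6 V.
Saturation requires V_DS ≥ V_GS − V_t = 0.924 V; 14.6 ≥ 0.924 ✓.

I_D ≈ 0.51 mA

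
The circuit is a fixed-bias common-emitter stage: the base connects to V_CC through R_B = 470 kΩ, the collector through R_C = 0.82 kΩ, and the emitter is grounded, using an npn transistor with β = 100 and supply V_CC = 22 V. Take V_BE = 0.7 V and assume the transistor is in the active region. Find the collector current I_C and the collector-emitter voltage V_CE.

I_C ≈ 4.5 mA, V_CE ≈ 18 V

Base loop: V_CC = I_B·R_B + V_BE, so I_B = (22 − 0.7)/470 kΩ = 0.0453 mA.
In the active region I_C = β·I_B = 100 × 0.0453 = 4.53 mA.
Collector loop: V_CE = V_CC − I_C·R_C = 22 − 4.53×0.82 = 18.3 V.
Since V_CE = 18.3 V > V_CE(sat) ≈ 0.2 V, the transistor is in the active region as assumed.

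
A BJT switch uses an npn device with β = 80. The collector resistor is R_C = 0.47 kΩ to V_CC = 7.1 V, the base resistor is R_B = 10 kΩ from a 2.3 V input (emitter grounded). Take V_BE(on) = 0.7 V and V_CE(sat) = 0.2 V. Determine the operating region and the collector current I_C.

active; I_C ≈ 13 mA

Assume active. Base-emitter loop: I_B = (V_BB − V_BE)/R_B = (2.3 − 0.7)/10 = 0.16 mA.
I_C = β·I_B = 80×0.16 = 12.8 mA.
V_CE = V_CC − I_C·R_C = 7.1 − 12.8×0.47 = 1.08 V > V_CE(sat), so the active-region assumption holds.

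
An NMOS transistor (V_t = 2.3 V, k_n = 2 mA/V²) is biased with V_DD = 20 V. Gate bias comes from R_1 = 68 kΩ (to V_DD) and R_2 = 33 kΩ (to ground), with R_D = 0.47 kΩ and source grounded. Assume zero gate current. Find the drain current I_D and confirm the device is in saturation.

I_D ≈ 18 mA

V_G = V_DD·R_2/(R_1+R_2) = 20×33/101 = 6.53 V. With the source grounded, V_GS = V_G = 6.53 V.
Assume saturation: I_D = (k_n/2)(V_GS − V_t)² = (2/2)×(6.53 − 2.3)² = 1×4.23² = 17.9 mA.
V_DS = V_DD − I_D·R_D = 20 − 17.9×0.47 = 11.6 V.
Saturation requires V_DS ≥ V_GS − V_t = 4.23 V; 11.6 ≥ 4.23 ✓.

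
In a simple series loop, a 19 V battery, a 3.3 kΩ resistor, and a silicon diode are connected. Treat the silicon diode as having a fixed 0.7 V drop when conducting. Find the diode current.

KVL around the loop: 19 = V_D + I·R = 0.7 + I × 3.3 kΩ.
So I = (19 − 0.7) / 3.3 kΩ = 18.3 / 3.3 = 5.55 mA.

I ≈ 5.5 mA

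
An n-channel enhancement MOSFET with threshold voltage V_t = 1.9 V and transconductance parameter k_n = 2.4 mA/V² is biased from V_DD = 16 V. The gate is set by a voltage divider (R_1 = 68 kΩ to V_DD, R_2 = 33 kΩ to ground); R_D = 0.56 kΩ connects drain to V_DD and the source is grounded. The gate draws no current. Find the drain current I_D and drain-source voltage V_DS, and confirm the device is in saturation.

I_D ≈ 13 mA, V_DS ≈ 8.6 V

V_G = V_DD·R_2/(R_1+R_2) = 16×33/101 = 5.23 V. With the source grounded, V_GS = V_G = 5.23 V.
Assume saturation: I_D = (k_n/2)(V_GS − V_t)² = (2.4/2)×(5.23 − 1.9)² = 1.2×3.33² = 13.3 mA.
V_DS = V_DD − I_D·R_D = 16 − 13.3×0.56 = 8.56 V.
Saturation requires V_DS ≥ V_GS − V_t = 3.33 V; 8.56 ≥ 3.33 ✓.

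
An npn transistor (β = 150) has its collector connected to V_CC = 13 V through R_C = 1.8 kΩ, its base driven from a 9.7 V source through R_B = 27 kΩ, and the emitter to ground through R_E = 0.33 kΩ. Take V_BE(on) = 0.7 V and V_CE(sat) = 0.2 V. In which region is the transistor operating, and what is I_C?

Assume active: I_B = (9.7 − 0.7)/(27 + 151×0.33) = 0.117 mA, I_C = β·I_B = 17.6 mA.
Then V_CE = 13 − 17.6×1.8 − 17.7×0.33 = -24.5 V < 0.2 V — the active assumption fails.
Re-solve with V_CE = 0.2 V. KCL at the emitter: V_E/R_E = (V_BB−0.7−V_E)/R_B + (V_CC−0.2−V_E)/R_C, giving V_E = 2.05 V.
I_C = (V_CC − 0.2 − V_E)/R_C = (12.8 − 2.05)/1.8 = 5.97 mA.
Check: I_B = (9 − 2.05)/27 = 0.257 mA, and β·I_B = 38.6 mA > I_C, confirming saturation.

saturation; I_C ≈ 6 mA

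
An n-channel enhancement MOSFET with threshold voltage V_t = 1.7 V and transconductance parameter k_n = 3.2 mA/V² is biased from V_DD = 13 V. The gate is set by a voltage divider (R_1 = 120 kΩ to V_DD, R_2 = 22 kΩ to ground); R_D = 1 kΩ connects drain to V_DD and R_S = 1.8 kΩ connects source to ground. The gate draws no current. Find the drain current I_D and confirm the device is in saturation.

V_G = V_DD·R_2/(R_1+R_2) = 13×22/142 = 2.01 V.
Assume saturation: I_D = (k_n/2)(V_GS − V_t)² with V_GS = V_G − I_D·R_S = 2.01 − 1.8·I_D.
Substituting gives 5.18·I_D² − 2.81·I_D + 0.158 = 0, with roots I_D = 0.0637 or 0.478 mA.
The root I_D = 0.478 mA gives V_GS = 1.15 V ≤ V_t, so take I_D = 0.0637 mA.
Then V_GS = 1.9 V and V_DS = V_DD − I_D(R_D+R_S) = 13 − 0.0637×2.8 = 12.8 V.
Saturation requires V_DS ≥ V_GS − V_t = 0.199 V; 12.8 ≥ 0.199 ✓.

I_D ≈ 0.064 mA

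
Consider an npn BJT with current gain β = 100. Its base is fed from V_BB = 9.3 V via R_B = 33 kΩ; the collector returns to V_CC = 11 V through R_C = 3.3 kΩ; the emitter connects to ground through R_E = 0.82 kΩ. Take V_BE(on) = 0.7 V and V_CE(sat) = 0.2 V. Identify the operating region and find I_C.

saturation; I_C ≈ 2.6 mA

Assume active: I_B = (9.3 − 0.7)/(33 + 101×0.82) = 0.0743 mA, I_C = β·I_B = 7.43 mA.
Then V_CE = 11 − 7.43×3.3 − 7.5×0.82 = -19.7 V < 0.2 V — the active assumption fails.
Re-solve with V_CE = 0.2 V. KCL at the emitter: V_E/R_E = (V_BB−0.7−V_E)/R_B + (V_CC−0.2−V_E)/R_C, giving V_E = 2.28 V.
I_C = (V_CC − 0.2 − V_E)/R_C = (10.8 − 2.28)/3.3 = 2.58 mA.
Check: I_B = (8.6 − 2.28)/33 = 0.192 mA, and β·I_B = 19.2 mA > I_C, confirming saturation.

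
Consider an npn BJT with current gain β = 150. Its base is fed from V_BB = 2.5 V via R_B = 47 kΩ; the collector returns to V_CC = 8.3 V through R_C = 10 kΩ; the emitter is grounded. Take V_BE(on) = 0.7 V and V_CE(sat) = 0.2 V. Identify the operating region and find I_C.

Assume active: I_B = (2.5 − 0.7)/47 = 0.0383 mA, giving I_C = β·I_B = 5.74 mA.
But then V_CE = 8.3 − 5.74×10 = -49.1 V < V_CE(sat) = 0.2 V — impossible in the active region.
So the transistor is saturated. With V_CE = 0.2 V, I_C = (V_CC − 0.2)/R_C = 8.1/10 = 0.81 mA.
Check: β·I_B = 5.74 mA > I_C = 0.81 mA, confirming saturation.

saturation; I_C ≈ 0.81 mA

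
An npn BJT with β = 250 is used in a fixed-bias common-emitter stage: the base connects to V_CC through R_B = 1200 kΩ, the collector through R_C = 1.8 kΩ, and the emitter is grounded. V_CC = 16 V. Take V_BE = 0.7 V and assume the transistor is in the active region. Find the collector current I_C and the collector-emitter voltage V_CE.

I_C ≈ 3.2 mA, V_CE ≈ 10 V

Base loop: V_CC = I_B·R_B + V_BE, so I_B = (16 − 0.7)/1200 kΩ = 0.0128 mA.
In the active region I_C = β·I_B = 250 × 0.0128 = 3.19 mA.
Collector loop: V_CE = V_CC − I_C·R_C = 16 − 3.19×1.8 = 10.3 V.
Since V_CE = 10.3 V > V_CE(sat) ≈ 0.2 V, the transistor is in the active region as assumed.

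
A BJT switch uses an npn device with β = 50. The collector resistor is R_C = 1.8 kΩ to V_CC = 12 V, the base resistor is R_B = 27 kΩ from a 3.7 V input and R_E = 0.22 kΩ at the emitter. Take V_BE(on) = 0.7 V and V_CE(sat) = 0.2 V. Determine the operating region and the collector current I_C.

active; I_C ≈ 3.9 mA

Assume active. Base-emitter loop: I_B = (V_BB − V_BE)/(R_B + (β+1)R_E) = (3.7 − 0.7)/(27 + 51×0.22) = 0.0785 mA.
I_C = β·I_B = 50×0.0785 = 3.92 mA.
V_CE = V_CC − I_C·R_C − I_E·R_E = 12 − 3.92×1.8 − 4×0.22 = 4.05 V > V_CE(sat), so the active-region assumption holds.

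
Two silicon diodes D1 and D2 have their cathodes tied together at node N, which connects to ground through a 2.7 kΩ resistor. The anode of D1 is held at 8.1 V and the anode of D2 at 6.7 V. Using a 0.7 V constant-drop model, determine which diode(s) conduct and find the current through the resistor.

Only D1 conducts; I_R ≈ 2.7 mA

Assume both conduct. Then node N would need to be at both 8.1−0.7 = 7.4 V and 6.7−0.7 = 6 V, which is impossible.
Assume only D1 conducts: V_N = 8.1 − 0.7 = 7.4 V, so I_R = 7.4/2.7 = 2.74 mA.
Check D2: its anode-to-cathode voltage is 6.7 − 7.4 = -0.7 V < 0.7 V, so it is off. The assumption is consistent.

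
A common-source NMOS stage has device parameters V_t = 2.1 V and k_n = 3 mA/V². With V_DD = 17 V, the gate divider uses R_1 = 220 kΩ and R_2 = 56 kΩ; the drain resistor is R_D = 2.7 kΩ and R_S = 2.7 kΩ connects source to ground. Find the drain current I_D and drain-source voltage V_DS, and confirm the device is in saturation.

V_G = V_DD·R_2/(R_1+R_2) = 17×56/276 = 3.45 V.
Assume saturation: I_D = (k_n/2)(V_GS − V_t)² with V_GS = V_G − I_D·R_S = 3.45 − 2.7·I_D.
Substituting gives 10.9·I_D² − 11.9·I_D + 2.73 = 0, with roots I_D = 0.327 or 0.764 mA.
The root I_D = 0.764 mA gives V_GS = 1.39 V ≤ V_t, so take I_D = 0.327 mA.
Then V_GS = 2.57 V and V_DS = V_DD − I_D(R_D+R_S) = 17 − 0.327×5.4 = 15.2 V.
Saturation requires V_DS ≥ V_GS − V_t = 0.467 V; 15.2 ≥ 0.467 ✓.

I_D ≈ 0.33 mA, V_DS ≈ 15 V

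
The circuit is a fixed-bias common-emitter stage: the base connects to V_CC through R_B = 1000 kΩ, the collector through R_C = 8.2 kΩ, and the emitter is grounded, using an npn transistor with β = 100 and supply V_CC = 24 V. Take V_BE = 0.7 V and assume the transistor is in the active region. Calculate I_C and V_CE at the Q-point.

I_C ≈ 2.3 mA, V_CE ≈ 4.9 V

Base loop: V_CC = I_B·R_B + V_BE, so I_B = (24 − 0.7)/1000 kΩ = 0.0233 mA.
In the active region I_C = β·I_B = 100 × 0.0233 = 2.33 mA.
Collector loop: V_CE = V_CC − I_C·R_C = 24 − 2.33×8.2 = 4.89 V.
Since V_CE = 4.89 V > V_CE(sat) ≈ 0.2 V, the transistor is in the active region as assumed.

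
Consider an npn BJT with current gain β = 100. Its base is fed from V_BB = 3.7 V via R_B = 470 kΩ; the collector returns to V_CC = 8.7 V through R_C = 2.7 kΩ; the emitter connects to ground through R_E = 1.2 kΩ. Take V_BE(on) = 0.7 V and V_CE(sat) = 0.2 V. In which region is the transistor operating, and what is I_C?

active; I_C ≈ 0.51 mA

Assume active. Base-emitter loop: I_B = (V_BB − V_BE)/(R_B + (β+1)R_E) = (3.7 − 0.7)/(470 + 101×1.2) = 0.00507 mA.
I_C = β·I_B = 100×0.00507 = 0.507 mA.
V_CE = V_CC − I_C·R_C − I_E·R_E = 8.7 − 0.507×2.7 − 0.513×1.2 = 6.71 V > V_CE(sat), so the active-region assumption holds.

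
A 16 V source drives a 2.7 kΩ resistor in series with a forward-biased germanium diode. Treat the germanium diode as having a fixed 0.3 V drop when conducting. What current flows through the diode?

KVL around the loop: 16 = V_D + I·R = 0.3 + I × 2.7 kΩ.
So I = (16 − 0.3) / 2.7 kΩ = 15.7 / 2.7 = 5.81 mA.

I ≈ 5.8 mA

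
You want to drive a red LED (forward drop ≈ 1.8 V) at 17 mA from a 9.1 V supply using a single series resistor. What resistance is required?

R ≈ 0.43 kΩ

The resistor drops V_S − V_D = 9.1 − 1.8 = 7.3 V at 17 mA.
R = 7.3 V / 17 mA = 0.429 kΩ.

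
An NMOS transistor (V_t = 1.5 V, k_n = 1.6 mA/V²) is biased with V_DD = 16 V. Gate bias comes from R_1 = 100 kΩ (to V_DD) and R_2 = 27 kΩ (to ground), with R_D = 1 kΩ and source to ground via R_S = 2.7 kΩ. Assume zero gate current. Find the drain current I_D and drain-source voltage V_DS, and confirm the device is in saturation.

V_G = V_DD·R_2/(R_1+R_2) = 16×27/127 = 3.4 V.
Assume saturation: I_D = (k_n/2)(V_GS − V_t)² with V_GS = V_G − I_D·R_S = 3.4 − 2.7·I_D.
Substituting gives 5.83·I_D² − 9.21·I_D + 2.89 = 0, with roots I_D = 0.432 or 1.15 mA.
The root I_D = 1.15 mA gives V_GS = 0.302 V ≤ V_t, so take I_D = 0.432 mA.
Then V_GS = 2.23 V and V_DS = V_DD − I_D(R_D+R_S) = 16 − 0.432×3.7 = 14.4 V.
Saturation requires V_DS ≥ V_GS − V_t = 0.735 V; 14.4 ≥ 0.735 ✓.

I_D ≈ 0.43 mA, V_DS ≈ 14 V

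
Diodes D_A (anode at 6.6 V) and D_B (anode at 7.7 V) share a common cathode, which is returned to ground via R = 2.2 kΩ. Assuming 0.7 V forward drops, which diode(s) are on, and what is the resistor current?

Assume both conduct. Then node N would need to be at both 6.6−0.7 = 5.9 V and 7.7−0.7 = 7 V, which is impossible.
Assume only D_B conducts: V_N = 7.7 − 0.7 = 7 V, so I_R = 7/2.2 = 3.18 mA.
Check D_A: its anode-to-cathode voltage is 6.6 − 7 = -0.4 V < 0.7 V, so it is off. The assumption is consistent.

Only D_B conducts; I_R ≈ 3.2 mA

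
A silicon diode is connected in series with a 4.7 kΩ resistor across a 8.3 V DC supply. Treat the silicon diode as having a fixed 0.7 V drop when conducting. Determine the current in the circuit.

I ≈ 1.6 mA

KVL around the loop: 8.3 = V_D + I·R = 0.7 + I × 4.7 kΩ.
So I = (8.3 − 0.7) / 4.7 kΩ = 7.6 / 4.7 = 1.62 mA.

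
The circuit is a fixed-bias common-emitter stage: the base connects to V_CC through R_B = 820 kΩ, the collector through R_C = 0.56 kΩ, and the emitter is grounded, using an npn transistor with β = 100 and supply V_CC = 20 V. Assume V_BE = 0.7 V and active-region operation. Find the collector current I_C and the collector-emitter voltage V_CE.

Base loop: V_CC = I_B·R_B + V_BE, so I_B = (20 − 0.7)/820 kΩ = 0.0235 mA.
In the active region I_C = β·I_B = 100 × 0.0235 = 2.35 mA.
Collector loop: V_CE = V_CC − I_C·R_C = 20 − 2.35×0.56 = 18.7 V.
Since V_CE = 18.7 V > V_CE(sat) ≈ 0.2 V, the transistor is in the active region as assumed.

I_C ≈ 2.4 mA, V_CE ≈ 19 V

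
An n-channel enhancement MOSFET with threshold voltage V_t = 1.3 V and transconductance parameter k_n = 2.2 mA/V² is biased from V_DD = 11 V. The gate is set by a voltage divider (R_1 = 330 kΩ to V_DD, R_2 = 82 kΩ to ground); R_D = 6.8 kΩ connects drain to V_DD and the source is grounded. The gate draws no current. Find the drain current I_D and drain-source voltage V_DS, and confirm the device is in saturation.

V_G = V_DD·R_2/(R_1+R_2) = 11×82/412 = 2.19 V. With the source grounded, V_GS = V_G = 2.19 V.
Assume saturation: I_D = (k_n/2)(V_GS − V_t)² = (2.2/2)×(2.19 − 1.3)² = 1.1×0.889² = 0.87 mA.
V_DS = V_DD − I_D·R_D = 11 − 0.87×6.8 = 5.08 V.
Saturation requires V_DS ≥ V_GS − V_t = 0.889 V; 5.08 ≥ 0.889 ✓.

I_D ≈ 0.87 mA, V_DS ≈ 5.1 V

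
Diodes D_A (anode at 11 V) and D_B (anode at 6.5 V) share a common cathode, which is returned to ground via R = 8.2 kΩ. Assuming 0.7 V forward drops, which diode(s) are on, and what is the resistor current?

Assume both conduct. Then node N would need to be at both 11−0.7 = 10.3 V and 6.5−0.7 = 5.8 V, which is impossible.
Assume only D_A conducts: V_N = 11 − 0.7 = 10.3 V, so I_R = 10.3/8.2 = 1.26 mA.
Check D_B: its anode-to-cathode voltage is 6.5 − 10.3 = -3.8 V < 0.7 V, so it is off. The assumption is consistent.

Only D_A conducts; I_R ≈ 1.3 mA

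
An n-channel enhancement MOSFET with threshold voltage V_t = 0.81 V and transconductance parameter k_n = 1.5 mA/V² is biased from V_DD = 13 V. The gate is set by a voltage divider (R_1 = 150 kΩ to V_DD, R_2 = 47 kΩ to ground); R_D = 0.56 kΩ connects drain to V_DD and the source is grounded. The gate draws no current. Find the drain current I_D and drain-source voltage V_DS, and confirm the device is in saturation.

V_G = V_DD·R_2/(R_1+R_2) = 13×47/197 = 3.1 V. With the source grounded, V_GS = V_G = 3.1 V.
Assume saturation: I_D = (k_n/2)(V_GS − V_t)² = (1.5/2)×(3.1 − 0.81)² = 0.75×2.29² = 3.94 mA.
V_DS = V_DD − I_D·R_D = 13 − 3.94×0.56 = 10.8 V.
Saturation requires V_DS ≥ V_GS − V_t = 2.29 V; 10.8 ≥ 2.29 ✓.

I_D ≈ 3.9 mA, V_DS ≈ 11 V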